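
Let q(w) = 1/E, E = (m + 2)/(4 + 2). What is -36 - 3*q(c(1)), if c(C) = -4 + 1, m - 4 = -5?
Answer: -54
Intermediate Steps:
m = -1 (m = 4 - 5 = -1)
c(C) = -3
E = ⅙ (E = (-1 + 2)/(4 + 2) = 1/6 = 1*(⅙) = ⅙ ≈ 0.16667)
q(w) = 6 (q(w) = 1/(⅙) = 6)
-36 - 3*q(c(1)) = -36 - 3*6 = -36 - 18 = -54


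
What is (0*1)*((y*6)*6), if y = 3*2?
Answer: 0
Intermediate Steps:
y = 6
(0*1)*((y*6)*6) = (0*1)*((6*6)*6) = 0*(36*6) = 0*216 = 0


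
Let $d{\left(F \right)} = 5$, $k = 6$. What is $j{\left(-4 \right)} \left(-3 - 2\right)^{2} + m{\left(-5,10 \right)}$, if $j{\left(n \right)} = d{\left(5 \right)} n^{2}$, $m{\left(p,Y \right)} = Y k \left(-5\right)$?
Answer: $1700$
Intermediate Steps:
$m{\left(p,Y \right)} = - 30 Y$ ($m{\left(p,Y \right)} = Y 6 \left(-5\right) = 6 Y \left(-5\right) = - 30 Y$)
$j{\left(n \right)} = 5 n^{2}$
$j{\left(-4 \right)} \left(-3 - 2\right)^{2} + m{\left(-5,10 \right)} = 5 \left(-4\right)^{2} \left(-3 - 2\right)^{2} - 300 = 5 \cdot 16 \left(-5\right)^{2} - 300 = 80 \cdot 25 - 300 = 2000 - 300 = 1700$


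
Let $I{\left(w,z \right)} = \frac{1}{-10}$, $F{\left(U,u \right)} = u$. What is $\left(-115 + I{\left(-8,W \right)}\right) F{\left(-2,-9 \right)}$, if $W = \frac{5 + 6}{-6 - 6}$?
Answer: $\frac{10359}{10} \approx 1035.9$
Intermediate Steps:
$W = - \frac{11}{12}$ ($W = \frac{11}{-12} = 11 \left(- \frac{1}{12}\right) = - \frac{11}{12} \approx -0.91667$)
$I{\left(w,z \right)} = - \frac{1}{10}$
$\left(-115 + I{\left(-8,W \right)}\right) F{\left(-2,-9 \right)} = \left(-115 - \frac{1}{10}\right) \left(-9\right) = \left(- \frac{1151}{10}\right) \left(-9\right) = \frac{10359}{10}$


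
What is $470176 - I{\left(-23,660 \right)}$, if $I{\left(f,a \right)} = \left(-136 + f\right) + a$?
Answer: $469675$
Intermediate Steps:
$I{\left(f,a \right)} = -136 + a + f$
$470176 - I{\left(-23,660 \right)} = 470176 - \left(-136 + 660 - 23\right) = 470176 - 501 = 469675$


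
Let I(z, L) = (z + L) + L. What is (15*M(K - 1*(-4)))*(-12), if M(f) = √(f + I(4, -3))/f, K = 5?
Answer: -20*√7 ≈ -52.915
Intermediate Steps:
I(z, L) = z + 2*L (I(z, L) = (L + z) + L = z + 2*L)
M(f) = √(-2 + f)/f (M(f) = √(f + (4 + 2*(-3)))/f = √(f + (4 - 6))/f = √(f - 2)/f = √(-2 + f)/f)
(15*M(K - 1*(-4)))*(-12) = (15*(√(-2 + (5 - 1*(-4)))/(5 - 1*(-4))))*(-12) = (15*(√(-2 + (5 + 4))/(5 + 4)))*(-12) = (15*(√(-2 + 9)/9))*(-12) = (15*(√7/9))*(-12) = (5*√7/3)*(-12) = -20*√7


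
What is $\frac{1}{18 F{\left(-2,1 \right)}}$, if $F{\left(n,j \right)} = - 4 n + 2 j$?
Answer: $\frac{1}{180} \approx 0.0055556$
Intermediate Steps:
$\frac{1}{18 F{\left(-2,1 \right)}} = \frac{1}{18 \left(\left(-4\right) \left(-2\right) + 2 \cdot 1\right)} = \frac{1}{18 \left(8 + 2\right)} = \frac{1}{18 \cdot 10} = \frac{1}{180}$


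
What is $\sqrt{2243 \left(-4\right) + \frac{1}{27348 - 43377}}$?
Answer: $\frac{i \sqrt{256129508609}}{5343} \approx 94.721 i$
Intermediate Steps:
$\sqrt{2243 \left(-4\right) + \frac{1}{27348 - 43377}} = \sqrt{-8972 + \frac{1}{-16029}} = \sqrt{-8972 - \frac{1}{16029}} = \sqrt{- \frac{143812189}{16029}} = \frac{i \sqrt{256129508609}}{5343}$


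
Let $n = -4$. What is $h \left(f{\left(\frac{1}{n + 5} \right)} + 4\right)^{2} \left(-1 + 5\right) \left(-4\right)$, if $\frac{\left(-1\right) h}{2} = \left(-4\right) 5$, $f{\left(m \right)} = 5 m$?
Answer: $-51840$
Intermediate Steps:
$h = 40$ ($h = - 2 \left(\left(-4\right) 5\right) = \left(-2\right) \left(-20\right) = 40$)
$h \left(f{\left(\frac{1}{n + 5} \right)} + 4\right)^{2} \left(-1 + 5\right) \left(-4\right) = 40 \left(\frac{5}{-4 + 5} + 4\right)^{2} \left(-1 + 5\right) \left(-4\right) = 40 \left(\frac{5}{1} + 4\right)^{2} \cdot 4 \left(-4\right) = 40 \left(5 \cdot 1 + 4\right)^{2} \left(-16\right) = 40 \left(5 + 4\right)^{2} \left(-16\right) = 40 \cdot 9^{2} \left(-16\right) = 40 \cdot 81 \left(-16\right) = 3240 \left(-16\right) = -51840$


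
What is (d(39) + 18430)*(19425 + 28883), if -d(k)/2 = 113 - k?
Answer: 883166856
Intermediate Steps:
d(k) = -226 + 2*k (d(k) = -2*(113 - k) = -226 + 2*k)
(d(39) + 18430)*(19425 + 28883) = ((-226 + 2*39) + 18430)*(19425 + 28883) = ((-226 + 78) + 18430)*48308 = (-148 + 18430)*48308 = 18282*48308 = 883166856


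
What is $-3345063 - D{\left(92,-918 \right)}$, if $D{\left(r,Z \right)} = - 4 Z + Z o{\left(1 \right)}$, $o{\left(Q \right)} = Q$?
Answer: $-3347817$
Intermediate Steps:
$D{\left(r,Z \right)} = - 3 Z$ ($D{\left(r,Z \right)} = - 4 Z + Z 1 = - 4 Z + Z = - 3 Z$)
$-3345063 - D{\left(92,-918 \right)} = -3345063 - \left(-3\right) \left(-918\right) = -3345063 - 2754 = -3347817$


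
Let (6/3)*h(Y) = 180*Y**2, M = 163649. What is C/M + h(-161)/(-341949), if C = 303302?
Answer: -92687100004/18653203967 ≈ -4.9690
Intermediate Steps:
h(Y) = 90*Y**2 (h(Y) = (180*Y**2)/2 = 90*Y**2)
C/M + h(-161)/(-341949) = 303302/163649 + (90*(-161)**2)/(-341949) = 303302*(1/163649) + (90*25921)*(-1/341949) = 303302/163649 + 2332890*(-1/341949) = 303302/163649 - 777630/113983 = -92687100004/18653203967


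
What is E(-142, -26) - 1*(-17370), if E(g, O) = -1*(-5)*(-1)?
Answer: 17365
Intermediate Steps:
E(g, O) = -5 (E(g, O) = 5*(-1) = -5)
E(-142, -26) - 1*(-17370) = -5 - 1*(-17370) = -5 + 17370 = 17365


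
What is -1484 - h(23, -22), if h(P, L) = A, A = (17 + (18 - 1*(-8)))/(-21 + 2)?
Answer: -28153/19 ≈ -1481.7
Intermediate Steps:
A = -43/19 (A = (17 + (18 + 8))/(-19) = (17 + 26)*(-1/19) = 43*(-1/19) = -43/19 ≈ -2.2632)
h(P, L) = -43/19
-1484 - h(23, -22) = -1484 - 1*(-43/19) = -1484 + 43/19 = -28153/19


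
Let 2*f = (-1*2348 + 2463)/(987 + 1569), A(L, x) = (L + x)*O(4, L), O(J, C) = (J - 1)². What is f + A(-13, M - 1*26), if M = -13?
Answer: -2392301/5112 ≈ -467.98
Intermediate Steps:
O(J, C) = (-1 + J)²
A(L, x) = 9*L + 9*x (A(L, x) = (L + x)*(-1 + 4)² = (L + x)*3² = (L + x)*9 = 9*L + 9*x)
f = 115/5112 (f = ((-1*2348 + 2463)/(987 + 1569))/2 = ((-2348 + 2463)/2556)/2 = (115*(1/2556))/2 = (½)*(115/2556) = 115/5112 ≈ 0.022496)
f + A(-13, M - 1*26) = 115/5112 + (9*(-13) + 9*(-13 - 1*26)) = 115/5112 + (-117 + 9*(-13 - 26)) = 115/5112 + (-117 + 9*(-39)) = 115/5112 + (-117 - 351) = 115/5112 - 468 = -2392301/5112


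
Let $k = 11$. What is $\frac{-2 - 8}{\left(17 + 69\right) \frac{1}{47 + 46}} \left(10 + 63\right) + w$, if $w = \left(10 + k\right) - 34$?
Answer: $- \frac{34504}{43} \approx -802.42$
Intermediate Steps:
$w = -13$ ($w = \left(10 + 11\right) - 34 = 21 - 34 = -13$)
$\frac{-2 - 8}{\left(17 + 69\right) \frac{1}{47 + 46}} \left(10 + 63\right) + w = \frac{-2 - 8}{\left(17 + 69\right) \frac{1}{47 + 46}} \left(10 + 63\right) - 13 = \frac{-2 - 8}{86 \cdot \frac{1}{93}} \cdot 73 - 13 = - \frac{10}{86 \cdot \frac{1}{93}} \cdot 73 - 13 = - \frac{10}{\frac{86}{93}} \cdot 73 - 13 = \left(-10\right) \frac{93}{86} \cdot 73 - 13 = \left(- \frac{465}{43}\right) 73 - 13 = - \frac{33945}{43} - 13 = - \frac{34504}{43}$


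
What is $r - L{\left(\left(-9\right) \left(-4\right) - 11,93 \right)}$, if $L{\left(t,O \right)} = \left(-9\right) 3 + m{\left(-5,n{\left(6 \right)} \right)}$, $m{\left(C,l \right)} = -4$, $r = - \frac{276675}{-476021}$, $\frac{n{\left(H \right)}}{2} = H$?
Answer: $\frac{2147618}{68003} \approx 31.581$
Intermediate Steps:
$n{\left(H \right)} = 2 H$
$r = \frac{39525}{68003}$ ($r = \left(-276675\right) \left(- \frac{1}{476021}\right) = \frac{39525}{68003} \approx 0.58122$)
$L{\left(t,O \right)} = -31$ ($L{\left(t,O \right)} = \left(-9\right) 3 - 4 = -27 - 4 = -31$)
$r - L{\left(\left(-9\right) \left(-4\right) - 11,93 \right)} = \frac{39525}{68003} - -31 = \frac{39525}{68003} + 31 = \frac{2147618}{68003}$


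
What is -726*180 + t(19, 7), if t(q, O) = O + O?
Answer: -130666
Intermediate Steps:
t(q, O) = 2*O
-726*180 + t(19, 7) = -726*180 + 2*7 = -130680 + 14 = -130666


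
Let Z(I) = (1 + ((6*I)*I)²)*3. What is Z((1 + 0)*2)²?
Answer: 2996361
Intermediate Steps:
Z(I) = 3 + 108*I⁴ (Z(I) = (1 + (6*I²)²)*3 = (1 + 36*I⁴)*3 = 3 + 108*I⁴)
Z((1 + 0)*2)² = (3 + 108*((1 + 0)*2)⁴)² = (3 + 108*(1*2)⁴)² = (3 + 108*2⁴)² = (3 + 108*16)² = (3 + 1728)² = 1731² = 2996361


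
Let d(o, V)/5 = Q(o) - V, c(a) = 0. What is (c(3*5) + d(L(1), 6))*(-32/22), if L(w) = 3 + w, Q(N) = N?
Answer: 160/11 ≈ 14.545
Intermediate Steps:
d(o, V) = -5*V + 5*o (d(o, V) = 5*(o - V) = -5*V + 5*o)
(c(3*5) + d(L(1), 6))*(-32/22) = (0 + (-5*6 + 5*(3 + 1)))*(-32/22) = (0 + (-30 + 5*4))*(-32*1/22) = (0 + (-30 + 20))*(-16/11) = (0 - 10)*(-16/11) = -10*(-16/11) = 160/11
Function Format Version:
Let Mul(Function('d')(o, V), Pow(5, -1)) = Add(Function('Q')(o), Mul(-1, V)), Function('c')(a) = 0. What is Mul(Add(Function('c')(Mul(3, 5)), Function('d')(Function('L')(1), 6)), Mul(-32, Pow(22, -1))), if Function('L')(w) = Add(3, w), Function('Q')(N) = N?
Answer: Rational(160, 11) ≈ 14.545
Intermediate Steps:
Function('d')(o, V) = Add(Mul(-5, V), Mul(5, o)) (Function('d')(o, V) = Mul(5, Add(o, Mul(-1, V))) = Add(Mul(-5, V), Mul(5, o)))
Mul(Add(Function('c')(Mul(3, 5)), Function('d')(Function('L')(1), 6)), Mul(-32, Pow(22, -1))) = Mul(Add(0, Add(Mul(-5, 6), Mul(5, Add(3, 1)))), Mul(-32, Pow(22, -1))) = Mul(Add(0, Add(-30, Mul(5, 4))), Mul(-32, Rational(1, 22))) = Mul(Add(0, Add(-30, 20)), Rational(-16, 11)) = Mul(Add(0, -10), Rational(-16, 11)) = Mul(-10, Rational(-16, 11)) = Rational(160, 11)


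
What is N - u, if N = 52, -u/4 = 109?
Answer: 488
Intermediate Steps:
u = -436 (u = -4*109 = -436)
N - u = 52 - 1*(-436) = 52 + 436 = 488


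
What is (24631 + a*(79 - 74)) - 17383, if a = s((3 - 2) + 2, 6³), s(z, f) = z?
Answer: 7263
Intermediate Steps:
a = 3 (a = (3 - 2) + 2 = 1 + 2 = 3)
(24631 + a*(79 - 74)) - 17383 = (24631 + 3*(79 - 74)) - 17383 = (24631 + 3*5) - 17383 = (24631 + 15) - 17383 = 24646 - 17383 = 7263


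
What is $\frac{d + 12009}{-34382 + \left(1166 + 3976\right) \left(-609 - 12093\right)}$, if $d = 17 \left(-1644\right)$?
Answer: $\frac{2277}{9335438} \approx 0.00024391$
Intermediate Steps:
$d = -27948$
$\frac{d + 12009}{-34382 + \left(1166 + 3976\right) \left(-609 - 12093\right)} = \frac{-27948 + 12009}{-34382 + \left(1166 + 3976\right) \left(-609 - 12093\right)} = - \frac{15939}{-34382 + 5142 \left(-12702\right)} = - \frac{15939}{-34382 - 65313684} = - \frac{15939}{-65348066} = \left(-15939\right) \left(- \frac{1}{65348066}\right) = \frac{2277}{9335438}$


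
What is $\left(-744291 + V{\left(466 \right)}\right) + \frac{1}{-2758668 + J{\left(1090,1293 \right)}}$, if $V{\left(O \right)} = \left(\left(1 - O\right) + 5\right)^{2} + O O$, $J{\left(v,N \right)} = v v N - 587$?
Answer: $- \frac{483858422089074}{1533454045} \approx -3.1554 \cdot 10^{5}$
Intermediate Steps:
$J{\left(v,N \right)} = -587 + N v^{2}$ ($J{\left(v,N \right)} = v^{2} N - 587 = N v^{2} - 587 = -587 + N v^{2}$)
$V{\left(O \right)} = O^{2} + \left(6 - O\right)^{2}$ ($V{\left(O \right)} = \left(6 - O\right)^{2} + O^{2} = O^{2} + \left(6 - O\right)^{2}$)
$\left(-744291 + V{\left(466 \right)}\right) + \frac{1}{-2758668 + J{\left(1090,1293 \right)}} = \left(-744291 + \left(466^{2} + \left(-6 + 466\right)^{2}\right)\right) + \frac{1}{-2758668 - \left(587 - 1293 \cdot 1090^{2}\right)} = \left(-744291 + \left(217156 + 460^{2}\right)\right) + \frac{1}{-2758668 + \left(-587 + 1293 \cdot 1188100\right)} = \left(-744291 + \left(217156 + 211600\right)\right) + \frac{1}{-2758668 + \left(-587 + 1536213300\right)} = \left(-744291 + 428756\right) + \frac{1}{-2758668 + 1536212713} = -315535 + \frac{1}{1533454045} = - \frac{483858422089074}{1533454045}$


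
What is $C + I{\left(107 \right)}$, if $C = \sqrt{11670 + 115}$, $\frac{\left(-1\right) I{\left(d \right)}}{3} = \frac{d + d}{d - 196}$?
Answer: $\frac{642}{89} + \sqrt{11785} \approx 115.77$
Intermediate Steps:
$I{\left(d \right)} = - \frac{6 d}{-196 + d}$ ($I{\left(d \right)} = - 3 \frac{d + d}{d - 196} = - 3 \frac{2 d}{-196 + d} = - \frac{6 d}{-196 + d}$)
$C = \sqrt{11785} \approx 108.56$
$C + I{\left(107 \right)} = \sqrt{11785} - \frac{642}{-196 + 107} = \sqrt{11785} - \frac{642}{-89} = \sqrt{11785} - 642 \left(- \frac{1}{89}\right) = \sqrt{11785} + \frac{642}{89} = \frac{642}{89} + \sqrt{11785}$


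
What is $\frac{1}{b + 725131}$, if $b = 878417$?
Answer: $\frac{1}{1603548} \approx 6.2362 \cdot 10^{-7}$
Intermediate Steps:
$\frac{1}{b + 725131} = \frac{1}{878417 + 725131} = \frac{1}{1603548}$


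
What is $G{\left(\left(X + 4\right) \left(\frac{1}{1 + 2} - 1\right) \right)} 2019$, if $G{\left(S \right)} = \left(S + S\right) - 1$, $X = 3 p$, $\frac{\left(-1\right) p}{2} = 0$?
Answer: $-12787$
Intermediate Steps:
$p = 0$ ($p = \left(-2\right) 0 = 0$)
$X = 0$ ($X = 3 \cdot 0 = 0$)
$G{\left(S \right)} = -1 + 2 S$ ($G{\left(S \right)} = 2 S - 1 = -1 + 2 S$)
$G{\left(\left(X + 4\right) \left(\frac{1}{1 + 2} - 1\right) \right)} 2019 = \left(-1 + 2 \left(0 + 4\right) \left(\frac{1}{1 + 2} - 1\right)\right) 2019 = \left(-1 + 2 \cdot 4 \left(\frac{1}{3} - 1\right)\right) 2019 = \left(-1 + 2 \cdot 4 \left(- \frac{2}{3}\right)\right) 2019 = \left(-1 + 2 \left(- \frac{8}{3}\right)\right) 2019 = \left(-1 - \frac{16}{3}\right) 2019 = \left(- \frac{19}{3}\right) 2019 = -12787$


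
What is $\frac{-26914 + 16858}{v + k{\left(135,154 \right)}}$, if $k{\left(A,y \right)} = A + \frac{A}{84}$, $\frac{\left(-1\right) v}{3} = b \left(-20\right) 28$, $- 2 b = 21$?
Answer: $\frac{93856}{163365} \approx 0.57452$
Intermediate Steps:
$b = - \frac{21}{2}$ ($b = \left(- \frac{1}{2}\right) 21 = - \frac{21}{2} \approx -10.5$)
$v = -17640$ ($v = - 3 \left(- \frac{21}{2}\right) \left(-20\right) 28 = - 3 \cdot 210 \cdot 28 = \left(-3\right) 5880 = -17640$)
$k{\left(A,y \right)} = \frac{85 A}{84}$ ($k{\left(A,y \right)} = A + A \frac{1}{84} = A + \frac{A}{84} = \frac{85 A}{84}$)
$\frac{-26914 + 16858}{v + k{\left(135,154 \right)}} = \frac{-26914 + 16858}{-17640 + \frac{85}{84} \cdot 135} = - \frac{10056}{-17640 + \frac{3825}{28}} = - \frac{10056}{- \frac{490095}{28}} = \left(-10056\right) \left(- \frac{28}{490095}\right) = \frac{93856}{163365}$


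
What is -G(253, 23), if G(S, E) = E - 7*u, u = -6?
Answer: -65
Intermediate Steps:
G(S, E) = 42 + E (G(S, E) = E - 7*(-6) = E + 42 = 42 + E)
-G(253, 23) = -(42 + 23) = -1*65 = -65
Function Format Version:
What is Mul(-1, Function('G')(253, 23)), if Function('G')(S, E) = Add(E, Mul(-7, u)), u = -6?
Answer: -65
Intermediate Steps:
Function('G')(S, E) = Add(42, E) (Function('G')(S, E) = Add(E, Mul(-7, -6)) = Add(E, 42) = Add(42, E))
Mul(-1, Function('G')(253, 23)) = Mul(-1, Add(42, 23)) = Mul(-1, 65) = -65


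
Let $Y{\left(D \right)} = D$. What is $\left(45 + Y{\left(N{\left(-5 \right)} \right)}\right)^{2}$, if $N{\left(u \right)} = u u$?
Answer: $4900$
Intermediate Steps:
$N{\left(u \right)} = u^{2}$
$\left(45 + Y{\left(N{\left(-5 \right)} \right)}\right)^{2} = \left(45 + \left(-5\right)^{2}\right)^{2} = \left(45 + 25\right)^{2} = 70^{2} = 4900$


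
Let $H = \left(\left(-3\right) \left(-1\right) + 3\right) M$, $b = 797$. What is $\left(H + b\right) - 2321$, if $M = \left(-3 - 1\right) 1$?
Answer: $-1548$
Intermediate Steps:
$M = -4$ ($M = \left(-4\right) 1 = -4$)
$H = -24$ ($H = \left(\left(-3\right) \left(-1\right) + 3\right) \left(-4\right) = \left(3 + 3\right) \left(-4\right) = 6 \left(-4\right) = -24$)
$\left(H + b\right) - 2321 = \left(-24 + 797\right) - 2321 = 773 - 2321 = -1548$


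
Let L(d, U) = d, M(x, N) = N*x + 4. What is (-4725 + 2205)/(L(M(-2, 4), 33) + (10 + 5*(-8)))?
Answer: 1260/17 ≈ 74.118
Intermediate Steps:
M(x, N) = 4 + N*x
(-4725 + 2205)/(L(M(-2, 4), 33) + (10 + 5*(-8))) = (-4725 + 2205)/((4 + 4*(-2)) + (10 + 5*(-8))) = -2520/((4 - 8) + (10 - 40)) = -2520/(-4 - 30) = -2520/(-34) = -2520*(-1/34) = 1260/17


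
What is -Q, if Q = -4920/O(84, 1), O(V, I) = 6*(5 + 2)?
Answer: 820/7 ≈ 117.14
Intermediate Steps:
O(V, I) = 42 (O(V, I) = 6*7 = 42)
Q = -820/7 (Q = -4920/42 = -4920*1/42 = -820/7 ≈ -117.14)
-Q = -1*(-820/7) = 820/7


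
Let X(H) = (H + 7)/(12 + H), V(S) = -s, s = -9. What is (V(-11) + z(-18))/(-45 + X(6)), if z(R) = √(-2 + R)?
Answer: -162/797 - 36*I*√5/797 ≈ -0.20326 - 0.101*I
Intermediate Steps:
V(S) = 9 (V(S) = -1*(-9) = 9)
X(H) = (7 + H)/(12 + H)
(V(-11) + z(-18))/(-45 + X(6)) = (9 + √(-2 - 18))/(-45 + (7 + 6)/(12 + 6)) = (9 + √(-20))/(-45 + 13/18) = (9 + 2*I*√5)/(-45 + (1/18)*13) = (9 + 2*I*√5)/(-45 + 13/18) = (9 + 2*I*√5)/(-797/18) = (9 + 2*I*√5)*(-18/797) = -162/797 - 36*I*√5/797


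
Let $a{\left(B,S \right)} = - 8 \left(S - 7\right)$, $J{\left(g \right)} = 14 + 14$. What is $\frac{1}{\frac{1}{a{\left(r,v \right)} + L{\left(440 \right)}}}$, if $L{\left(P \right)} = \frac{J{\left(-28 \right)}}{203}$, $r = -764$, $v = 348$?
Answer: $- \frac{79108}{29} \approx -2727.9$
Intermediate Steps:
$J{\left(g \right)} = 28$
$a{\left(B,S \right)} = 56 - 8 S$ ($a{\left(B,S \right)} = - 8 \left(-7 + S\right) = 56 - 8 S$)
$L{\left(P \right)} = \frac{4}{29}$ ($L{\left(P \right)} = \frac{28}{203} = 28 \cdot \frac{1}{203} = \frac{4}{29}$)
$\frac{1}{\frac{1}{a{\left(r,v \right)} + L{\left(440 \right)}}} = \frac{1}{\frac{1}{\left(56 - 2784\right) + \frac{4}{29}}} = \frac{1}{\frac{1}{-2728 + \frac{4}{29}}} = \frac{1}{\frac{1}{- \frac{79108}{29}}} = \frac{1}{- \frac{29}{79108}} = - \frac{79108}{29}$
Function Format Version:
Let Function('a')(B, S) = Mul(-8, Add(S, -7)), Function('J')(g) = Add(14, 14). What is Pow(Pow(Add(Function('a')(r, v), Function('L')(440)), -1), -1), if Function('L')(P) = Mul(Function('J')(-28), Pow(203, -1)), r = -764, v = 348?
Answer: Rational(-79108, 29) ≈ -2727.9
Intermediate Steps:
Function('J')(g) = 28
Function('a')(B, S) = Add(56, Mul(-8, S)) (Function('a')(B, S) = Mul(-8, Add(-7, S)) = Add(56, Mul(-8, S)))
Function('L')(P) = Rational(4, 29) (Function('L')(P) = Mul(28, Pow(203, -1)) = Mul(28, Rational(1, 203)) = Rational(4, 29))
Pow(Pow(Add(Function('a')(r, v), Function('L')(440)), -1), -1) = Pow(Pow(Add(Add(56, Mul(-8, 348)), Rational(4, 29)), -1), -1) = Pow(Pow(Add(Add(56, -2784), Rational(4, 29)), -1), -1) = Pow(Pow(Add(-2728, Rational(4, 29)), -1), -1) = Pow(Pow(Rational(-79108, 29), -1), -1) = Pow(Rational(-29, 79108), -1) = Rational(-79108, 29)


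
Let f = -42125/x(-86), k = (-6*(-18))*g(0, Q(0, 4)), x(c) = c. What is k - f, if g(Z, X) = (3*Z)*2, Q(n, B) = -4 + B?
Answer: -42125/86 ≈ -489.83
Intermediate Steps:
g(Z, X) = 6*Z
k = 0 (k = (-6*(-18))*(6*0) = 108*0 = 0)
f = 42125/86 (f = -42125/(-86) = -42125*(-1/86) = 42125/86 ≈ 489.83)
k - f = 0 - 1*42125/86 = 0 - 42125/86 = -42125/86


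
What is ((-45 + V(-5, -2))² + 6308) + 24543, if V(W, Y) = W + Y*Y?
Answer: 32967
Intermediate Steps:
V(W, Y) = W + Y²
((-45 + V(-5, -2))² + 6308) + 24543 = ((-45 + (-5 + (-2)²))² + 6308) + 24543 = ((-45 + (-5 + 4))² + 6308) + 24543 = ((-45 - 1)² + 6308) + 24543 = ((-46)² + 6308) + 24543 = (2116 + 6308) + 24543 = 8424 + 24543 = 32967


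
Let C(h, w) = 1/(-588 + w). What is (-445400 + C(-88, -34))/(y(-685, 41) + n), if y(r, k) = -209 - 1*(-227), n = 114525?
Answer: -2367853/608938 ≈ -3.8885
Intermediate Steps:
y(r, k) = 18 (y(r, k) = -209 + 227 = 18)
(-445400 + C(-88, -34))/(y(-685, 41) + n) = (-445400 + 1/(-588 - 34))/(18 + 114525) = (-445400 + 1/(-622))/114543 = (-445400 - 1/622)*(1/114543) = -277038801/622*1/114543 = -2367853/608938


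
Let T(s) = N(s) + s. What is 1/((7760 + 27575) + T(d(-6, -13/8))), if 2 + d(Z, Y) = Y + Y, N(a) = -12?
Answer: 4/141271 ≈ 2.8314e-5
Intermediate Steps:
d(Z, Y) = -2 + 2*Y (d(Z, Y) = -2 + (Y + Y) = -2 + 2*Y)
T(s) = -12 + s
1/((7760 + 27575) + T(d(-6, -13/8))) = 1/((7760 + 27575) + (-12 + (-2 + 2*(-13/8)))) = 1/(35335 + (-12 + (-2 + 2*(-13*⅛)))) = 1/(35335 + (-12 + (-2 + 2*(-13/8)))) = 1/(35335 + (-12 + (-2 - 13/4))) = 1/(35335 + (-12 - 21/4)) = 1/(35335 - 69/4) = 1/(141271/4) = 4/141271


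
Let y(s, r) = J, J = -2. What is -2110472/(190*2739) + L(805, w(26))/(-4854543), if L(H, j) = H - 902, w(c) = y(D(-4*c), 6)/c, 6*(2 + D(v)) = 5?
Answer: -569184810807/140352929035 ≈ -4.0554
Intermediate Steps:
D(v) = -7/6 (D(v) = -2 + (⅙)*5 = -2 + ⅚ = -7/6)
y(s, r) = -2
w(c) = -2/c
L(H, j) = -902 + H
-2110472/(190*2739) + L(805, w(26))/(-4854543) = -2110472/(190*2739) + (-902 + 805)/(-4854543) = -2110472/520410 - 97*(-1/4854543) = -2110472*1/520410 + 97/4854543 = -1055236/260205 + 97/4854543 = -569184810807/140352929035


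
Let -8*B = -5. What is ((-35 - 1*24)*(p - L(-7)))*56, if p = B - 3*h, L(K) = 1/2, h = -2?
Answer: -20237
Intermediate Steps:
B = 5/8 (B = -⅛*(-5) = 5/8 ≈ 0.62500)
L(K) = ½ (L(K) = 1*(½) = ½)
p = 53/8 (p = 5/8 - 3*(-2) = 5/8 + 6 = 53/8 ≈ 6.6250)
((-35 - 1*24)*(p - L(-7)))*56 = ((-35 - 1*24)*(53/8 - 1*½))*56 = ((-35 - 24)*(53/8 - ½))*56 = -59*49/8*56 = -2891/8*56 = -20237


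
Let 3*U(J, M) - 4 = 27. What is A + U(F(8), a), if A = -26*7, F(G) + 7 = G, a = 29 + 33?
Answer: -515/3 ≈ -171.67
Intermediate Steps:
a = 62
F(G) = -7 + G
U(J, M) = 31/3 (U(J, M) = 4/3 + (⅓)*27 = 4/3 + 9 = 31/3)
A = -182
A + U(F(8), a) = -182 + 31/3 = -515/3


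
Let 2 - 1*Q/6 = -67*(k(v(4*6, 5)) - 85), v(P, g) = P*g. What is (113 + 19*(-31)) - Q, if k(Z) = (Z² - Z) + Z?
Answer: -5755118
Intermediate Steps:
k(Z) = Z²
Q = 5754642 (Q = 12 - (-402)*(((4*6)*5)² - 85) = 12 - (-402)*((24*5)² - 85) = 12 - (-402)*(120² - 85) = 12 - (-402)*(14400 - 85) = 12 - (-402)*14315 = 12 - 6*(-959105) = 12 + 5754630 = 5754642)
(113 + 19*(-31)) - Q = (113 + 19*(-31)) - 1*5754642 = (113 - 589) - 5754642 = -476 - 5754642 = -5755118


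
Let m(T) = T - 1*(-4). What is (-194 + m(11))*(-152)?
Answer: 27208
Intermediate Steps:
m(T) = 4 + T (m(T) = T + 4 = 4 + T)
(-194 + m(11))*(-152) = (-194 + (4 + 11))*(-152) = (-194 + 15)*(-152) = -179*(-152) = 27208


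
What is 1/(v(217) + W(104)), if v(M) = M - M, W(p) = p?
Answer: 1/104 ≈ 0.0096154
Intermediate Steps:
v(M) = 0
1/(v(217) + W(104)) = 1/(0 + 104) = 1/104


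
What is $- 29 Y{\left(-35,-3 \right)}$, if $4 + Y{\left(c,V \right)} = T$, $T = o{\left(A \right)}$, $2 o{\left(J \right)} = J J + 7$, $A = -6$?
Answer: $- \frac{1015}{2} \approx -507.5$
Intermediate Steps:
$o{\left(J \right)} = \frac{7}{2} + \frac{J^{2}}{2}$ ($o{\left(J \right)} = \frac{J J + 7}{2} = \frac{J^{2} + 7}{2} = \frac{7 + J^{2}}{2} = \frac{7}{2} + \frac{J^{2}}{2}$)
$T = \frac{43}{2}$ ($T = \frac{7}{2} + \frac{\left(-6\right)^{2}}{2} = \frac{7}{2} + \frac{1}{2} \cdot 36 = \frac{7}{2} + 18 = \frac{43}{2} \approx 21.5$)
$Y{\left(c,V \right)} = \frac{35}{2}$ ($Y{\left(c,V \right)} = -4 + \frac{43}{2} = \frac{35}{2}$)
$- 29 Y{\left(-35,-3 \right)} = - \frac{29 \cdot 35}{2} = \left(-1\right) \frac{1015}{2} = - \frac{1015}{2}$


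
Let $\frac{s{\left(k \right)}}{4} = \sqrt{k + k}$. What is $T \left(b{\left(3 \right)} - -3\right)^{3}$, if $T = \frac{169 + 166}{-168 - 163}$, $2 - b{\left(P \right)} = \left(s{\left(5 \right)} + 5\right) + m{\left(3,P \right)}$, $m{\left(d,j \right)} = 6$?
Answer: $\frac{1037160}{331} + \frac{359120 \sqrt{10}}{331} \approx 6564.3$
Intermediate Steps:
$s{\left(k \right)} = 4 \sqrt{2} \sqrt{k}$ ($s{\left(k \right)} = 4 \sqrt{k + k} = 4 \sqrt{2 k} = 4 \sqrt{2} \sqrt{k}$)
$b{\left(P \right)} = -9 - 4 \sqrt{10}$ ($b{\left(P \right)} = 2 - \left(\left(4 \sqrt{2} \sqrt{5} + 5\right) + 6\right) = 2 - \left(\left(4 \sqrt{10} + 5\right) + 6\right) = 2 - \left(\left(5 + 4 \sqrt{10}\right) + 6\right) = 2 - \left(11 + 4 \sqrt{10}\right) = -9 - 4 \sqrt{10}$)
$T = - \frac{335}{331}$ ($T = \frac{335}{-331} = 335 \left(- \frac{1}{331}\right) = - \frac{335}{331} \approx -1.0121$)
$T \left(b{\left(3 \right)} - -3\right)^{3} = - \frac{335 \left(\left(-9 - 4 \sqrt{10}\right) - -3\right)^{3}}{331} = - \frac{335 \left(\left(-9 - 4 \sqrt{10}\right) + 3\right)^{3}}{331} = - \frac{335 \left(-6 - 4 \sqrt{10}\right)^{3}}{331}$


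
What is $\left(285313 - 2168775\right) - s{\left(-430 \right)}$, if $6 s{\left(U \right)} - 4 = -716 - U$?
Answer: $-1883415$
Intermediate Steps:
$s{\left(U \right)} = - \frac{356}{3} - \frac{U}{6}$ ($s{\left(U \right)} = \frac{2}{3} + \frac{-716 - U}{6} = \frac{2}{3} - \left(\frac{358}{3} + \frac{U}{6}\right) = - \frac{356}{3} - \frac{U}{6}$)
$\left(285313 - 2168775\right) - s{\left(-430 \right)} = \left(285313 - 2168775\right) - \left(- \frac{356}{3} - - \frac{215}{3}\right) = \left(285313 - 2168775\right) - \left(- \frac{356}{3} + \frac{215}{3}\right) = -1883462 - -47 = -1883462 + 47 = -1883415$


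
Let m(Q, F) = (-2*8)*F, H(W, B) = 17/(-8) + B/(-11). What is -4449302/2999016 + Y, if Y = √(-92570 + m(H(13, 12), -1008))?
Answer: -2224651/1499508 + I*√76442 ≈ -1.4836 + 276.48*I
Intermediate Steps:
H(W, B) = -17/8 - B/11 (H(W, B) = 17*(-⅛) + B*(-1/11) = -17/8 - B/11)
m(Q, F) = -16*F
Y = I*√76442 (Y = √(-92570 - 16*(-1008)) = √(-92570 + 16128) = √(-76442) = I*√76442 ≈ 276.48*I)
-4449302/2999016 + Y = -4449302/2999016 + I*√76442 = -4449302*1/2999016 + I*√76442 = -2224651/1499508 + I*√76442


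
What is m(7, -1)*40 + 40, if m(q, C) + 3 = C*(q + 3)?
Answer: -480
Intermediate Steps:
m(q, C) = -3 + C*(3 + q) (m(q, C) = -3 + C*(q + 3) = -3 + C*(3 + q))
m(7, -1)*40 + 40 = (-3 + 3*(-1) - 1*7)*40 + 40 = (-3 - 3 - 7)*40 + 40 = -13*40 + 40 = -520 + 40 = -480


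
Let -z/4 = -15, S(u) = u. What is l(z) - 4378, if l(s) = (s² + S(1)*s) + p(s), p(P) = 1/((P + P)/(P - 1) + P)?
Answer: -2627821/3660 ≈ -717.98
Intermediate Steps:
z = 60 (z = -4*(-15) = 60)
p(P) = 1/(P + 2*P/(-1 + P)) (p(P) = 1/((2*P)/(-1 + P) + P) = 1/(2*P/(-1 + P) + P) = 1/(P + 2*P/(-1 + P)))
l(s) = s + s² + (-1 + s)/(s*(1 + s)) (l(s) = (s² + 1*s) + (-1 + s)/(s*(1 + s)) = (s² + s) + (-1 + s)/(s*(1 + s)) = (s + s²) + (-1 + s)/(s*(1 + s)) = s + s² + (-1 + s)/(s*(1 + s)))
l(z) - 4378 = (-1 + 60 + 60²*(1 + 60)²)/(60*(1 + 60)) - 4378 = (1/60)*(-1 + 60 + 3600*61²)/61 - 4378 = (1/60)*(1/61)*(-1 + 60 + 3600*3721) - 4378 = (1/60)*(1/61)*(-1 + 60 + 13395600) - 4378 = (1/60)*(1/61)*13395659 - 4378 = 13395659/3660 - 4378 = -2627821/3660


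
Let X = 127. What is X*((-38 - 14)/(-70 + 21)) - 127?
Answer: 381/49 ≈ 7.7755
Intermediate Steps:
X*((-38 - 14)/(-70 + 21)) - 127 = 127*((-38 - 14)/(-70 + 21)) - 127 = 127*(-52/(-49)) - 127 = 127*(-52*(-1/49)) - 127 = 127*(52/49) - 127 = 6604/49 - 127 = 381/49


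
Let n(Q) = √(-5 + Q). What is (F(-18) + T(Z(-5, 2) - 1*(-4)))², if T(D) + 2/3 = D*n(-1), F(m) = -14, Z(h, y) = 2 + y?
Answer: -1520/9 - 704*I*√6/3 ≈ -168.89 - 574.81*I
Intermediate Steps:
T(D) = -⅔ + I*D*√6 (T(D) = -⅔ + D*√(-5 - 1) = -⅔ + D*√(-6) = -⅔ + D*(I*√6) = -⅔ + I*D*√6)
(F(-18) + T(Z(-5, 2) - 1*(-4)))² = (-14 + (-⅔ + I*((2 + 2) - 1*(-4))*√6))² = (-14 + (-⅔ + I*(4 + 4)*√6))² = (-14 + (-⅔ + I*8*√6))² = (-14 + (-⅔ + 8*I*√6))² = (-44/3 + 8*I*√6)²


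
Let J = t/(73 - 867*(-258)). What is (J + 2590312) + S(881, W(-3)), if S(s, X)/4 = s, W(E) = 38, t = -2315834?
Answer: 580391833690/223759 ≈ 2.5938e+6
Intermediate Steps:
S(s, X) = 4*s
J = -2315834/223759 (J = -2315834/(73 - 867*(-258)) = -2315834/(73 + 223686) = -2315834/223759 ≈ -10.350)
(J + 2590312) + S(881, W(-3)) = (-2315834/223759 + 2590312) + 4*881 = 579603306974/223759 + 3524 = 580391833690/223759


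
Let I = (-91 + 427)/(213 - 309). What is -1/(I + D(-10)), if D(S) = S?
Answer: 2/27 ≈ 0.074074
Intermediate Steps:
I = -7/2 (I = 336/(-96) = 336*(-1/96) = -7/2 ≈ -3.5000)
-1/(I + D(-10)) = -1/(-7/2 - 10) = -1/(-27/2) = -1*(-2/27) = 2/27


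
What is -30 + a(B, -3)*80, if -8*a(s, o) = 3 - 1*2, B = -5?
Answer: -40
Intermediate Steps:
a(s, o) = -⅛ (a(s, o) = -(3 - 1*2)/8 = -(3 - 2)/8 = -⅛*1 = -⅛)
-30 + a(B, -3)*80 = -30 - ⅛*80 = -30 - 10 = -40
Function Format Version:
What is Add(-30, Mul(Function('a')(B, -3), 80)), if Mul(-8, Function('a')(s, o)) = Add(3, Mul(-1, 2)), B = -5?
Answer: -40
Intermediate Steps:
Function('a')(s, o) = Rational(-1, 8) (Function('a')(s, o) = Mul(Rational(-1, 8), Add(3, Mul(-1, 2))) = Mul(Rational(-1, 8), Add(3, -2)) = Mul(Rational(-1, 8), 1) = Rational(-1, 8))
Add(-30, Mul(Function('a')(B, -3), 80)) = Add(-30, Mul(Rational(-1, 8), 80)) = Add(-30, -10) = -40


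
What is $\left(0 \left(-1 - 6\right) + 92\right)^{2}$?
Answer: $8464$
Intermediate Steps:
$\left(0 \left(-1 - 6\right) + 92\right)^{2} = \left(0 \left(-7\right) + 92\right)^{2} = \left(0 + 92\right)^{2} = 92^{2} = 8464$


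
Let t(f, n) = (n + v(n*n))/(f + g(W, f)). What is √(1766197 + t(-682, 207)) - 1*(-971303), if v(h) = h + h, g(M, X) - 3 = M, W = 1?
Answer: 971303 + √90203806462/226 ≈ 9.7263e+5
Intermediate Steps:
g(M, X) = 3 + M
v(h) = 2*h
t(f, n) = (n + 2*n²)/(4 + f) (t(f, n) = (n + 2*(n*n))/(f + (3 + 1)) = (n + 2*n²)/(f + 4) = (n + 2*n²)/(4 + f))
√(1766197 + t(-682, 207)) - 1*(-971303) = √(1766197 + 207*(1 + 2*207)/(4 - 682)) - 1*(-971303) = √(1766197 + 207*(1 + 414)/(-678)) + 971303 = √(1766197 + 207*(-1/678)*415) + 971303 = √(1766197 - 28635/226) + 971303 = √(399131887/226) + 971303 = √90203806462/226 + 971303 = 971303 + √90203806462/226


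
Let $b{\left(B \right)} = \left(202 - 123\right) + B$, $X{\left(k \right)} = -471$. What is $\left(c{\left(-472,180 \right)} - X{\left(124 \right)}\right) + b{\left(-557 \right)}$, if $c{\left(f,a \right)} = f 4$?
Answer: $-1895$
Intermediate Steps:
$c{\left(f,a \right)} = 4 f$
$b{\left(B \right)} = 79 + B$
$\left(c{\left(-472,180 \right)} - X{\left(124 \right)}\right) + b{\left(-557 \right)} = \left(4 \left(-472\right) - -471\right) + \left(79 - 557\right) = \left(-1888 + 471\right) - 478 = -1417 - 478 = -1895$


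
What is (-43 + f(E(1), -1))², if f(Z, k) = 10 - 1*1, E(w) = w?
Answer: 1156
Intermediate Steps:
f(Z, k) = 9 (f(Z, k) = 10 - 1 = 9)
(-43 + f(E(1), -1))² = (-43 + 9)² = (-34)² = 1156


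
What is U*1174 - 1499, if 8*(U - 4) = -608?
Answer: -86027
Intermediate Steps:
U = -72 (U = 4 + (⅛)*(-608) = 4 - 76 = -72)
U*1174 - 1499 = -72*1174 - 1499 = -84528 - 1499 = -86027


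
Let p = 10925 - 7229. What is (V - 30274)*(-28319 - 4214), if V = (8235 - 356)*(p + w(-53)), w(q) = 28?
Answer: -953578732026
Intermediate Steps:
p = 3696
V = 29341396 (V = (8235 - 356)*(3696 + 28) = 7879*3724 = 29341396)
(V - 30274)*(-28319 - 4214) = (29341396 - 30274)*(-28319 - 4214) = 29311122*(-32533) = -953578732026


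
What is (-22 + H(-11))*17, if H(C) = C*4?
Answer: -1122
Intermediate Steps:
H(C) = 4*C
(-22 + H(-11))*17 = (-22 + 4*(-11))*17 = (-22 - 44)*17 = -66*17 = -1122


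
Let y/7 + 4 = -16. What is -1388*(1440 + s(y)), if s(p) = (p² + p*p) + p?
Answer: -56214000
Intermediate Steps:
y = -140 (y = -28 + 7*(-16) = -28 - 112 = -140)
s(p) = p + 2*p² (s(p) = (p² + p²) + p = 2*p² + p = p + 2*p²)
-1388*(1440 + s(y)) = -1388*(1440 - 140*(1 + 2*(-140))) = -1388*(1440 - 140*(1 - 280)) = -1388*(1440 - 140*(-279)) = -1388*(1440 + 39060) = -1388*40500 = -56214000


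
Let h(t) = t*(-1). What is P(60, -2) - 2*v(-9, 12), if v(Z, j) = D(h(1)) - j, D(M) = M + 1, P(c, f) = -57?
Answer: -33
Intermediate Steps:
h(t) = -t
D(M) = 1 + M
v(Z, j) = -j (v(Z, j) = (1 - 1*1) - j = (1 - 1) - j = 0 - j = -j)
P(60, -2) - 2*v(-9, 12) = -57 - 2*(-1*12) = -57 - 2*(-12) = -57 - 1*(-24) = -57 + 24 = -33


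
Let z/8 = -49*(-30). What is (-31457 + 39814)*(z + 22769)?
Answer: 288558853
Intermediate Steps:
z = 11760 (z = 8*(-49*(-30)) = 8*1470 = 11760)
(-31457 + 39814)*(z + 22769) = (-31457 + 39814)*(11760 + 22769) = 8357*34529 = 288558853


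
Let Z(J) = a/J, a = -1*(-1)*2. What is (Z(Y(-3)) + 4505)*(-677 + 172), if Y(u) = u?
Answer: -6824065/3 ≈ -2.2747e+6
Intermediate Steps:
a = 2 (a = 1*2 = 2)
Z(J) = 2/J
(Z(Y(-3)) + 4505)*(-677 + 172) = (2/(-3) + 4505)*(-677 + 172) = (2*(-1/3) + 4505)*(-505) = (-2/3 + 4505)*(-505) = (13513/3)*(-505) = -6824065/3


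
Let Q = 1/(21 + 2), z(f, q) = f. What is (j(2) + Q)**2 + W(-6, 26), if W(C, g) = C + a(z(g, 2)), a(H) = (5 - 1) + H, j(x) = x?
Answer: 14905/529 ≈ 28.176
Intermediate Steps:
a(H) = 4 + H
W(C, g) = 4 + C + g (W(C, g) = C + (4 + g) = 4 + C + g)
Q = 1/23 ≈ 0.043478
(j(2) + Q)**2 + W(-6, 26) = (2 + 1/23)**2 + (4 - 6 + 26) = (47/23)**2 + 24 = 2209/529 + 24 = 14905/529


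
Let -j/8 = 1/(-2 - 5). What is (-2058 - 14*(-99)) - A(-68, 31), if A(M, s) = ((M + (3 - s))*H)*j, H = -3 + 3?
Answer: -672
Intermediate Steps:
H = 0
j = 8/7 (j = -8/(-2 - 5) = -8/(-7) = -8*(-1/7) = 8/7 ≈ 1.1429)
A(M, s) = 0 (A(M, s) = ((M + (3 - s))*0)*(8/7) = ((3 + M - s)*0)*(8/7) = 0*(8/7) = 0)
(-2058 - 14*(-99)) - A(-68, 31) = (-2058 - 14*(-99)) - 1*0 = (-2058 + 1386) + 0 = -672 + 0 = -672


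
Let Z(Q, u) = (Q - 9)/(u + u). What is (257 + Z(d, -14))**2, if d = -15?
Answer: 3258025/49 ≈ 66490.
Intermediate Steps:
Z(Q, u) = (-9 + Q)/(2*u) (Z(Q, u) = (-9 + Q)/((2*u)) = (-9 + Q)*(1/(2*u)) = (-9 + Q)/(2*u))
(257 + Z(d, -14))**2 = (257 + (1/2)*(-9 - 15)/(-14))**2 = (257 + (1/2)*(-1/14)*(-24))**2 = (257 + 6/7)**2 = (1805/7)**2 = 3258025/49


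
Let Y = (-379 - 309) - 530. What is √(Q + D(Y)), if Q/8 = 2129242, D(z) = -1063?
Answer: √17032873 ≈ 4127.1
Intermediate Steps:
Y = -1218 (Y = -688 - 530 = -1218)
Q = 17033936 (Q = 8*2129242 = 17033936)
√(Q + D(Y)) = √(17033936 - 1063) = √17032873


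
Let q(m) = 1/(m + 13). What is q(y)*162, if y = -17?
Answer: -81/2 ≈ -40.500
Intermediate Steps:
q(m) = 1/(13 + m)
q(y)*162 = 162/(13 - 17) = 162/(-4) = -¼*162 = -81/2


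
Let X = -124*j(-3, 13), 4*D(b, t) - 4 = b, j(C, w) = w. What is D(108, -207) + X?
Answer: -1584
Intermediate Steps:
D(b, t) = 1 + b/4
X = -1612 (X = -124*13 = -1612)
D(108, -207) + X = (1 + (¼)*108) - 1612 = (1 + 27) - 1612 = 28 - 1612 = -1584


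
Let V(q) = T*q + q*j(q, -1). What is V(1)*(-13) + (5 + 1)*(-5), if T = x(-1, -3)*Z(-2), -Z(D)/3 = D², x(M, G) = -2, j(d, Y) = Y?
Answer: -329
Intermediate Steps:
Z(D) = -3*D²
T = 24 (T = -(-6)*(-2)² = -(-6)*4 = -2*(-12) = 24)
V(q) = 23*q (V(q) = 24*q + q*(-1) = 24*q - q = 23*q)
V(1)*(-13) + (5 + 1)*(-5) = (23*1)*(-13) + (5 + 1)*(-5) = 23*(-13) + 6*(-5) = -299 - 30 = -329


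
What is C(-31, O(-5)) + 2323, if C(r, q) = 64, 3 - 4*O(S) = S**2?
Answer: 2387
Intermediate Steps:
O(S) = 3/4 - S**2/4
C(-31, O(-5)) + 2323 = 64 + 2323 = 2387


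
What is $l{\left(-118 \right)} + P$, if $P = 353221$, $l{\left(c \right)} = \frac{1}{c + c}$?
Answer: $\frac{83360155}{236} \approx 3.5322 \cdot 10^{5}$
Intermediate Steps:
$l{\left(c \right)} = \frac{1}{2 c}$
$l{\left(-118 \right)} + P = \frac{1}{2 \left(-118\right)} + 353221 = \frac{1}{2} \left(- \frac{1}{118}\right) + 353221 = - \frac{1}{236} + 353221 = \frac{83360155}{236}$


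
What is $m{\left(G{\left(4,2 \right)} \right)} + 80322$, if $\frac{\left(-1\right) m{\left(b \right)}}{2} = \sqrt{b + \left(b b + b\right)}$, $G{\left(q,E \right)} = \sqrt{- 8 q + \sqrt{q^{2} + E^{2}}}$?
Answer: $80322 - 2 \sqrt[4]{32 - 2 \sqrt{5}} \sqrt{2 i - \sqrt{2} \sqrt{16 - \sqrt{5}}} \approx 80320.0 - 10.676 i$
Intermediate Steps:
$G{\left(q,E \right)} = \sqrt{\sqrt{E^{2} + q^{2}} - 8 q}$ ($G{\left(q,E \right)} = \sqrt{- 8 q + \sqrt{E^{2} + q^{2}}} = \sqrt{\sqrt{E^{2} + q^{2}} - 8 q}$)
$m{\left(b \right)} = - 2 \sqrt{b^{2} + 2 b}$ ($m{\left(b \right)} = - 2 \sqrt{b + \left(b b + b\right)} = - 2 \sqrt{b + \left(b^{2} + b\right)} = - 2 \sqrt{b + \left(b + b^{2}\right)} = - 2 \sqrt{b^{2} + 2 b}$)
$m{\left(G{\left(4,2 \right)} \right)} + 80322 = - 2 \sqrt{\sqrt{\sqrt{2^{2} + 4^{2}} - 32} \left(2 + \sqrt{\sqrt{2^{2} + 4^{2}} - 32}\right)} + 80322 = - 2 \sqrt{\sqrt{\sqrt{4 + 16} - 32} \left(2 + \sqrt{\sqrt{4 + 16} - 32}\right)} + 80322 = - 2 \sqrt{\sqrt{\sqrt{20} - 32} \left(2 + \sqrt{\sqrt{20} - 32}\right)} + 80322 = - 2 \sqrt{\sqrt{2 \sqrt{5} - 32} \left(2 + \sqrt{2 \sqrt{5} - 32}\right)} + 80322 = - 2 \sqrt{\sqrt{-32 + 2 \sqrt{5}} \left(2 + \sqrt{-32 + 2 \sqrt{5}}\right)} + 80322 = 80322 - 2 \sqrt{\sqrt{-32 + 2 \sqrt{5}} \left(2 + \sqrt{-32 + 2 \sqrt{5}}\right)}$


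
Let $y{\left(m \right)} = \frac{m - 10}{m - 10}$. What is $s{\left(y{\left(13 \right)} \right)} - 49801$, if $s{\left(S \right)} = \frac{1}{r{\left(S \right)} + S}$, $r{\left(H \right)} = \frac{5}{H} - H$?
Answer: $- \frac{249004}{5} \approx -49801.0$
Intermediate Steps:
$r{\left(H \right)} = - H + \frac{5}{H}$
$y{\left(m \right)} = 1$ ($y{\left(m \right)} = \frac{-10 + m}{-10 + m} = 1$)
$s{\left(S \right)} = \frac{S}{5}$ ($s{\left(S \right)} = \frac{1}{\left(- S + \frac{5}{S}\right) + S} = \frac{1}{5 \frac{1}{S}} = \frac{S}{5}$)
$s{\left(y{\left(13 \right)} \right)} - 49801 = \frac{1}{5} \cdot 1 - 49801 = \frac{1}{5} - 49801 = - \frac{249004}{5}$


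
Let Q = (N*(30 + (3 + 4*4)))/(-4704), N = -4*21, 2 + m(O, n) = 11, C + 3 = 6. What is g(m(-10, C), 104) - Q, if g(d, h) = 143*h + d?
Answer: 119041/8 ≈ 14880.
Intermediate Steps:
C = 3 (C = -3 + 6 = 3)
m(O, n) = 9 (m(O, n) = -2 + 11 = 9)
g(d, h) = d + 143*h
N = -84
Q = 7/8 (Q = -84*(30 + (3 + 4*4))/(-4704) = -84*(30 + (3 + 16))*(-1/4704) = -84*(30 + 19)*(-1/4704) = -84*49*(-1/4704) = -4116*(-1/4704) = 7/8 ≈ 0.87500)
g(m(-10, C), 104) - Q = (9 + 143*104) - 1*7/8 = (9 + 14872) - 7/8 = 14881 - 7/8 = 119041/8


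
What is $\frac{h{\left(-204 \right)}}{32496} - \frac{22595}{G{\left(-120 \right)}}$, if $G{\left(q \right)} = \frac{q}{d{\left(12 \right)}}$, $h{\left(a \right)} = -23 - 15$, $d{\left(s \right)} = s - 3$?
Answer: $\frac{3441781}{2031} \approx 1694.6$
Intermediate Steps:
$d{\left(s \right)} = -3 + s$
$h{\left(a \right)} = -38$
$G{\left(q \right)} = \frac{q}{9}$ ($G{\left(q \right)} = \frac{q}{-3 + 12} = \frac{q}{9}$)
$\frac{h{\left(-204 \right)}}{32496} - \frac{22595}{G{\left(-120 \right)}} = - \frac{38}{32496} - \frac{22595}{\frac{1}{9} \left(-120\right)} = \left(-38\right) \frac{1}{32496} - \frac{22595}{- \frac{40}{3}} = - \frac{19}{16248} - - \frac{13557}{8} = - \frac{19}{16248} + \frac{13557}{8} = \frac{3441781}{2031}$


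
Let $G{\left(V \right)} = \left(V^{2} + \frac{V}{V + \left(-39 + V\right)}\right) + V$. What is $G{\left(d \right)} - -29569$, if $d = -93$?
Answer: $\frac{2859406}{75} \approx 38125.0$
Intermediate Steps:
$G{\left(V \right)} = V + V^{2} + \frac{V}{-39 + 2 V}$ ($G{\left(V \right)} = \left(V^{2} + \frac{V}{-39 + 2 V}\right) + V = V + V^{2} + \frac{V}{-39 + 2 V}$)
$G{\left(d \right)} - -29569 = - \frac{93 \left(-38 - -3441 + 2 \left(-93\right)^{2}\right)}{-39 + 2 \left(-93\right)} - -29569 = - \frac{93 \left(-38 + 3441 + 2 \cdot 8649\right)}{-39 - 186} + 29569 = - \frac{93 \left(-38 + 3441 + 17298\right)}{-225} + 29569 = \left(-93\right) \left(- \frac{1}{225}\right) 20701 + 29569 = \frac{641731}{75} + 29569 = \frac{2859406}{75}$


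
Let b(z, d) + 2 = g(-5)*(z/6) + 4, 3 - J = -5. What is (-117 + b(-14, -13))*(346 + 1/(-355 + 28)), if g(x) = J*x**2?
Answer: -197431045/981 ≈ -2.0126e+5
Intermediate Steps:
J = 8 (J = 3 - 1*(-5) = 3 + 5 = 8)
g(x) = 8*x**2
b(z, d) = 2 + 100*z/3 (b(z, d) = -2 + ((8*(-5)**2)*(z/6) + 4) = -2 + ((8*25)*(z*(1/6)) + 4) = -2 + (200*(z/6) + 4) = -2 + (100*z/3 + 4) = -2 + (4 + 100*z/3) = 2 + 100*z/3)
(-117 + b(-14, -13))*(346 + 1/(-355 + 28)) = (-117 + (2 + (100/3)*(-14)))*(346 + 1/(-355 + 28)) = (-117 + (2 - 1400/3))*(346 + 1/(-327)) = (-117 - 1394/3)*(346 - 1/327) = -1745/3*113141/327 = -197431045/981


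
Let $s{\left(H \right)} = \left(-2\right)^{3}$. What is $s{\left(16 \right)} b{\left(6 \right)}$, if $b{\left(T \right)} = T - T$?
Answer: $0$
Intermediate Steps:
$b{\left(T \right)} = 0$
$s{\left(H \right)} = -8$
$s{\left(16 \right)} b{\left(6 \right)} = \left(-8\right) 0 = 0$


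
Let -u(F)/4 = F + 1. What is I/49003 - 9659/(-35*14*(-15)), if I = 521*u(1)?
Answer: -503954777/360172050 ≈ -1.3992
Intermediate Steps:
u(F) = -4 - 4*F (u(F) = -4*(F + 1) = -4*(1 + F) = -4 - 4*F)
I = -4168 (I = 521*(-4 - 4*1) = 521*(-4 - 4) = 521*(-8) = -4168)
I/49003 - 9659/(-35*14*(-15)) = -4168/49003 - 9659/(-35*14*(-15)) = -4168*1/49003 - 9659/((-490*(-15))) = -4168/49003 - 9659/7350 = -503954777/360172050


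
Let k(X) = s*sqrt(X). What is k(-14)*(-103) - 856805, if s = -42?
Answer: -856805 + 4326*I*sqrt(14) ≈ -8.5681e+5 + 16186.0*I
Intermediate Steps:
k(X) = -42*sqrt(X)
k(-14)*(-103) - 856805 = -42*I*sqrt(14)*(-103) - 856805 = 4326*I*sqrt(14) - 856805 = -856805 + 4326*I*sqrt(14)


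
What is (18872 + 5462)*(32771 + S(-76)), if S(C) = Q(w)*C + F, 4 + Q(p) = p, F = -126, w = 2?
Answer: 798082198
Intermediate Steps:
Q(p) = -4 + p
S(C) = -126 - 2*C (S(C) = (-4 + 2)*C - 126 = -2*C - 126 = -126 - 2*C)
(18872 + 5462)*(32771 + S(-76)) = (18872 + 5462)*(32771 + (-126 - 2*(-76))) = 24334*(32771 + (-126 + 152)) = 24334*(32771 + 26) = 24334*32797 = 798082198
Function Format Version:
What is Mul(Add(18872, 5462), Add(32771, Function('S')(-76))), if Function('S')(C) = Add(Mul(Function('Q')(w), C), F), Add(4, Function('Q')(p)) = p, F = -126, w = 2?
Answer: 798082198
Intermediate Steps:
Function('Q')(p) = Add(-4, p)
Function('S')(C) = Add(-126, Mul(-2, C)) (Function('S')(C) = Add(Mul(Add(-4, 2), C), -126) = Add(Mul(-2, C), -126) = Add(-126, Mul(-2, C)))
Mul(Add(18872, 5462), Add(32771, Function('S')(-76))) = Mul(Add(18872, 5462), Add(32771, Add(-126, Mul(-2, -76)))) = Mul(24334, Add(32771, Add(-126, 152))) = Mul(24334, Add(32771, 26)) = Mul(24334, 32797) = 798082198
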